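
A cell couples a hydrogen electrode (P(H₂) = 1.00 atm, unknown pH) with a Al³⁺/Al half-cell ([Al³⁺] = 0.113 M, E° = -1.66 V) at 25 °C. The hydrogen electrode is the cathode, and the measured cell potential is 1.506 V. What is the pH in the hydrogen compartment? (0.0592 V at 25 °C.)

E°_cell = 1.66 V and n = 6.
log Q = n(E° − E)/0.0592 = 6×(1.66 − 1.506)/0.0592 = 15.608.
With Q = [Al³⁺]^2·P(H₂)^3 / [H⁺]^6, solving for [H⁺] gives log[H⁺] = -2.917, so pH = 2.92.

pH = 2.92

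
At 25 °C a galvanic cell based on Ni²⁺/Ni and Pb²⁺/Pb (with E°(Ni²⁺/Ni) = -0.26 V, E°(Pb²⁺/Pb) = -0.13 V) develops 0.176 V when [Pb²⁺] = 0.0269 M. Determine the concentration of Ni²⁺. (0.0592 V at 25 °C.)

From the Nernst equation, log Q = n(E° − E)/0.0592 = 2(0.13 − 0.176)/0.0592 = -1.554, so Q = 0.0279.
With Q = [Ni²⁺]/[Pb²⁺] and the known concentrations, [Ni²⁺] in the numerator gives [Ni²⁺] = 7.5 × 10^-4 M.

7.5 × 10^-4 M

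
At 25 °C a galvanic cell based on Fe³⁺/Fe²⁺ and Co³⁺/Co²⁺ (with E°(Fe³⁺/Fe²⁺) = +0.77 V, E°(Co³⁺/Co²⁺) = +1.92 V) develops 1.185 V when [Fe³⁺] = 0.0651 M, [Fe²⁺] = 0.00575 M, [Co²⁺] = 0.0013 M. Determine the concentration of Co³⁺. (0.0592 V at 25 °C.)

0.057 M

From the Nernst equation, log Q = n(E° − E)/0.0592 = 1(1.15 − 1.185)/0.0592 = -0.591, so Q = 0.256.
With Q = [Fe³⁺]·[Co²⁺]/([Fe²⁺]·[Co³⁺]) and the known concentrations, [Co³⁺] in the denominator gives [Co³⁺] = 0.057 M.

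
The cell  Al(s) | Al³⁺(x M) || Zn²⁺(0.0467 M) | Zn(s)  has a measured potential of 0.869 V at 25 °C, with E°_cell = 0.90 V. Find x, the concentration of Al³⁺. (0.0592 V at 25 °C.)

0.38 M

From the Nernst equation, log Q = n(E° − E)/0.0592 = 6(0.90 − 0.869)/0.0592 = 3.142, so Q = 1390.
With Q = [Al³⁺]^2/[Zn²⁺]^3 and the known concentrations, [Al³⁺]^2 in the numerator gives [Al³⁺] = 0.38 M.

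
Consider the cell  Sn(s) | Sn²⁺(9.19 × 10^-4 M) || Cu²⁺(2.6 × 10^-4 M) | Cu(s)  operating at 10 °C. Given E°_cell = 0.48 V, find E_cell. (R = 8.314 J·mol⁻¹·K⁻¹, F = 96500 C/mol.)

Balancing electrons gives n = 2; the reaction quotient is Q = [Sn²⁺]/[Cu²⁺] = 3.53.
E = E° − (RT/nF) ln Q = 0.48 − (8.314×283)/(2×96500) × (1.263) = 0.480 − 0.015 = 0.465 V.

0.465 V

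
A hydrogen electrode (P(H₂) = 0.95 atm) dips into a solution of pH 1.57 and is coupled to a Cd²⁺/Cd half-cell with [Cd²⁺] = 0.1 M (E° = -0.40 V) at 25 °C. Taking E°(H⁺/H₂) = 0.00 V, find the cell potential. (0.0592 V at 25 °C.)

The hydrogen couple is the cathode, so E°_cell = 0.40 V; n = 2.
[H⁺] = 10^(−1.57) = 0.027 M, and Q = [Cd²⁺]·P(H₂) / [H⁺]^2 = 131.
E = E° − (0.0592/2) log Q = 0.40 − (0.0592/2)(2.118) = 0.337 V.

0.34 V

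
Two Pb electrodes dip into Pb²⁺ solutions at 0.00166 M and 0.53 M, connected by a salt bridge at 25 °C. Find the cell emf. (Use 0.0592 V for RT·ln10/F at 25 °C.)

0.074 V

Both half-cells are Pb²⁺/Pb, so E°_cell = 0. The concentrated side is the cathode; the cell reaction moves Pb²⁺ from high to low concentration with n = 2.
Q = [Pb²⁺]_dilute/[Pb²⁺]_conc = 0.00166/0.53 = 0.00313.
E = 0 − (0.0592/2) log Q = −(0.0592/2)(-2.504) = 0.0741 V.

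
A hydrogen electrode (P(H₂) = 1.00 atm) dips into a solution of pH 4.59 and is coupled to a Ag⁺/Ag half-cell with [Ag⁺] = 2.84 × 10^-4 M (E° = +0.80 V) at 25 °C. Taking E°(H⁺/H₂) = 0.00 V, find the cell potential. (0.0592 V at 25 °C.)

0.86 V

The Ag⁺/Ag couple is the cathode, so E°_cell = 0.80 V; n = 2.
[H⁺] = 10^(−4.59) = 2.6 × 10^-5 M, and Q = [H⁺]^2 / ([Ag⁺]^2·P(H₂)) = 0.00819.
E = E° − (0.0592/2) log Q = 0.80 − (0.0592/2)(-2.087) = 0.862 V.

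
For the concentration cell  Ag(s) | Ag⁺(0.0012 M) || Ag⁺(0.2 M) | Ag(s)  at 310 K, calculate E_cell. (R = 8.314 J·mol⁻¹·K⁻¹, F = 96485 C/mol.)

0.14 V

Both half-cells are Ag⁺/Ag, so E°_cell = 0. The concentrated side is the cathode; the cell reaction moves Ag⁺ from high to low concentration with n = 1.
Q = [Ag⁺]_dilute/[Ag⁺]_conc = 0.0012/0.2 = 0.00600.
E = 0 − (RT/nF) ln Q = −((8.314×310)/(1×96485))(-5.116) = 0.1367 V.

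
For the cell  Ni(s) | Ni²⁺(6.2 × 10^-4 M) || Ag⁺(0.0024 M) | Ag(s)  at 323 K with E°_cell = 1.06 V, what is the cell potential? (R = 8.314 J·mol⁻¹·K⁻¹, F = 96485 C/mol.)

0.995 V

Balancing electrons gives n = 2; the reaction quotient is Q = [Ni²⁺]/[Ag⁺]^2 = 108.
E = E° − (RT/nF) ln Q = 1.06 − (8.314×323)/(2×96485) × (4.679) = 1.060 − 0.065 = 0.995 V.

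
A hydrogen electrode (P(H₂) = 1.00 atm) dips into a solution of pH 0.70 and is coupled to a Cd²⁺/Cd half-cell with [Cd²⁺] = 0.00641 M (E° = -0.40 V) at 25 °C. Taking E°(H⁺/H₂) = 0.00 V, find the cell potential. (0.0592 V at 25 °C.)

The hydrogen couple is the cathode, so E°_cell = 0.40 V; n = 2.
[H⁺] = 10^(−0.70) = 0.20 M, and Q = [Cd²⁺]·P(H₂) / [H⁺]^2 = 0.161.
E = E° − (0.0592/2) log Q = 0.40 − (0.0592/2)(-0.793) = 0.423 V.

0.42 V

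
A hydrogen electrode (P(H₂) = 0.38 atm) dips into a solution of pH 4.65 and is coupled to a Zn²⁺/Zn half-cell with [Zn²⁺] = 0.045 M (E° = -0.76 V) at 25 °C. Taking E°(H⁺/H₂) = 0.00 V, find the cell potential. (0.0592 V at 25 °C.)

The hydrogen couple is the cathode, so E°_cell = 0.76 V; n = 2.
[H⁺] = 10^(−4.65) = 2.2 × 10^-5 M, and Q = [Zn²⁺]·P(H₂) / [H⁺]^2 = 3.41 × 10^7.
E = E° − (0.0592/2) log Q = 0.76 − (0.0592/2)(7.533) = 0.537 V.

0.54 V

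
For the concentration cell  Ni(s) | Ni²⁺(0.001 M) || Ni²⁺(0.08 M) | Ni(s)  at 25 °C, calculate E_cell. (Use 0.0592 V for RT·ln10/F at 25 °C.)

0.056 V

Both half-cells are Ni²⁺/Ni, so E°_cell = 0. The concentrated side is the cathode; the cell reaction moves Ni²⁺ from high to low concentration with n = 2.
Q = [Ni²⁺]_dilute/[Ni²⁺]_conc = 0.001/0.08 = 0.0125.
E = 0 − (0.0592/2) log Q = −(0.0592/2)(-1.903) = 0.0563 V.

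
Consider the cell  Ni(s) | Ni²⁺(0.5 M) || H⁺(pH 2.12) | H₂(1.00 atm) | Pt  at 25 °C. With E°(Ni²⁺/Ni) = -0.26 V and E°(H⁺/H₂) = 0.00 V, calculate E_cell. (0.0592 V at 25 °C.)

0.14 V

The hydrogen couple is the cathode, so E°_cell = 0.26 V; n = 2.
[H⁺] = 10^(−2.12) = 0.0076 M, and Q = [Ni²⁺]·P(H₂) / [H⁺]^2 = 8690.
E = E° − (0.0592/2) log Q = 0.26 − (0.0592/2)(3.939) = 0.143 V.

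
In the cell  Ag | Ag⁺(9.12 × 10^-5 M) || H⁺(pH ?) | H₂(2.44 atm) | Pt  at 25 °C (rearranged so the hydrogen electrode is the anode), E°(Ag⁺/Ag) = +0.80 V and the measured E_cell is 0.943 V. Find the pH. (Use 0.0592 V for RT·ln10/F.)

pH = 6.26

E°_cell = 0.80 V and n = 2.
log Q = n(E° − E)/0.0592 = 2×(0.80 − 0.943)/0.0592 = -4.831.
With Q = [H⁺]^2 / ([Ag⁺]^2·P(H₂)), solving for [H⁺] gives log[H⁺] = -6.262, so pH = 6.26.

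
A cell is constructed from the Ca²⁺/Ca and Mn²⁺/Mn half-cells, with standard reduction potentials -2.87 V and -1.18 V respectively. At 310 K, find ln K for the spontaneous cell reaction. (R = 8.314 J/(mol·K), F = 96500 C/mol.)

ln K = 126.6

E°_cell = -1.18 − (-2.87) = 1.69 V, with n = 2 electrons transferred.
At equilibrium E = 0, so the Nernst equation gives ln K = nFE°/RT = (2)(96500)(1.69)/((8.314)(310)) = 126.55.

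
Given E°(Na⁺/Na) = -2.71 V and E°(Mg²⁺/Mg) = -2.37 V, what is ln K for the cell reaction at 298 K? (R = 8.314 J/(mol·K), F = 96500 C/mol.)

ln K = 26.5

E°_cell = -2.37 − (-2.71) = 0.34 V, with n = 2 electrons transferred.
At equilibrium E = 0, so the Nernst equation gives ln K = nFE°/RT = (2)(96500)(0.34)/((8.314)(298)) = 26.49.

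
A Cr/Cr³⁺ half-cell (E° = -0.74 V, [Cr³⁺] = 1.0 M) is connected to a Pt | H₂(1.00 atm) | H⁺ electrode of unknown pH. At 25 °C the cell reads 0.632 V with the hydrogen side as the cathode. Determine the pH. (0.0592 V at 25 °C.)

E°_cell = 0.74 V and n = 6.
log Q = n(E° − E)/0.0592 = 6×(0.74 − 0.632)/0.0592 = 10.946.
With Q = [Cr³⁺]^2·P(H₂)^3 / [H⁺]^6, solving for [H⁺] gives log[H⁺] = -1.824, so pH = 1.82.

pH = 1.82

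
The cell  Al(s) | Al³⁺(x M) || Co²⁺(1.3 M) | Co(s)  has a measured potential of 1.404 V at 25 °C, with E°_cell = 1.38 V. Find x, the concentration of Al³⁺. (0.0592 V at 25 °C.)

0.09 M

From the Nernst equation, log Q = n(E° − E)/0.0592 = 6(1.38 − 1.404)/0.0592 = -2.432, so Q = 0.00369.
With Q = [Al³⁺]^2/[Co²⁺]^3 and the known concentrations, [Al³⁺]^2 in the numerator gives [Al³⁺] = 0.09 M.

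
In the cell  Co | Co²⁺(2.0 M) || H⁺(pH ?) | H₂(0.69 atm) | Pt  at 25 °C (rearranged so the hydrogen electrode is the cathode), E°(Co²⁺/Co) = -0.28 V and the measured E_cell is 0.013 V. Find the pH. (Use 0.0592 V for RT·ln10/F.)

E°_cell = 0.28 V and n = 2.
log Q = n(E° − E)/0.0592 = 2×(0.28 − 0.013)/0.0592 = 9.020.
With Q = [Co²⁺]·P(H₂) / [H⁺]^2, solving for [H⁺] gives log[H⁺] = -4.440, so pH = 4.44.

pH = 4.44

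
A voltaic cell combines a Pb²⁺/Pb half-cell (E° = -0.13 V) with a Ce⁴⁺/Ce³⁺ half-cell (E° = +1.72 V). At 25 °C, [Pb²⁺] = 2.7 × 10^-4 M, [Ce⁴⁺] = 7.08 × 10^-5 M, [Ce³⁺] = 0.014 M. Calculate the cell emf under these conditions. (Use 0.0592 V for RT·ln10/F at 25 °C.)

1.82 V

The Ce⁴⁺/Ce³⁺ couple has the higher reduction potential and acts as the cathode, so E°_cell = +1.72 − (-0.13) = 1.85 V.
Balancing electrons gives n = 2; the reaction quotient is Q = [Pb²⁺]·[Ce³⁺]^2/[Ce⁴⁺]^2 = 10.6.
At 25 °C, E = E° − (0.0592/n) log Q = 1.85 − (0.0592/2)(1.024) = 1.850 − 0.030 = 1.820 V.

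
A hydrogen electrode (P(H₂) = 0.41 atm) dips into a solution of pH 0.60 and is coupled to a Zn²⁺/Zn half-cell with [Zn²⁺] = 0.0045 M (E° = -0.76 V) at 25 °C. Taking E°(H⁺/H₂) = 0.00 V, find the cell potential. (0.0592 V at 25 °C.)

The hydrogen couple is the cathode, so E°_cell = 0.76 V; n = 2.
[H⁺] = 10^(−0.60) = 0.25 M, and Q = [Zn²⁺]·P(H₂) / [H⁺]^2 = 0.0292.
E = E° − (0.0592/2) log Q = 0.76 − (0.0592/2)(-1.534) = 0.805 V.

0.81 V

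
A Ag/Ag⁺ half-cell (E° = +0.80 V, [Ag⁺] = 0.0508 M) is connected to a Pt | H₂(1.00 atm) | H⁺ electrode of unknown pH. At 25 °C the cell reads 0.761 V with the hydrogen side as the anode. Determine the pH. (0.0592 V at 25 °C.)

E°_cell = 0.80 V and n = 2.
log Q = n(E° − E)/0.0592 = 2×(0.80 − 0.761)/0.0592 = 1.318.
With Q = [H⁺]^2 / ([Ag⁺]^2·P(H₂)), solving for [H⁺] gives log[H⁺] = -0.635, so pH = 0.64.

pH = 0.64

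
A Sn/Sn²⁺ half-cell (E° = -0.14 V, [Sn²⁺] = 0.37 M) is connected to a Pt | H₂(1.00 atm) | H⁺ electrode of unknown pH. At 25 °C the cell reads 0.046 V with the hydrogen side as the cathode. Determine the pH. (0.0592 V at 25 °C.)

pH = 1.80

E°_cell = 0.14 V and n = 2.
log Q = n(E° − E)/0.0592 = 2×(0.14 − 0.046)/0.0592 = 3.176.
With Q = [Sn²⁺]·P(H₂) / [H⁺]^2, solving for [H⁺] gives log[H⁺] = -1.804, so pH = 1.80.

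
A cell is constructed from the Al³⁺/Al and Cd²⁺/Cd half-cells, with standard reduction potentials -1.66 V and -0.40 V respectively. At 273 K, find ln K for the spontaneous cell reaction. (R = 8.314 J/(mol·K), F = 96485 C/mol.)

E°_cell = -0.40 − (-1.66) = 1.26 V, with n = 6 electrons transferred.
At equilibrium E = 0, so the Nernst equation gives ln K = nFE°/RT = (6)(96485)(1.26)/((8.314)(273)) = 321.37.

ln K = 321.4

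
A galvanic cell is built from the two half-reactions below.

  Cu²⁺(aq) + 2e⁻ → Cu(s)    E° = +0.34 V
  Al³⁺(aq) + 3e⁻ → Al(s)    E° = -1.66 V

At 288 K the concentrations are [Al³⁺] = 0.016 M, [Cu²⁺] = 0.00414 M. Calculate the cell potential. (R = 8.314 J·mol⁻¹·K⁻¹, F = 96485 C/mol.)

The Cu²⁺/Cu couple has the higher reduction potential and acts as the cathode, so E°_cell = +0.34 − (-1.66) = 2.00 V.
Balancing electrons gives n = 6; the reaction quotient is Q = [Al³⁺]^2/[Cu²⁺]^3 = 3610.
E = E° − (RT/nF) ln Q = 2.00 − (8.314×288)/(6×96485) × (8.191) = 2.000 − 0.034 = 1.966 V.

1.97 V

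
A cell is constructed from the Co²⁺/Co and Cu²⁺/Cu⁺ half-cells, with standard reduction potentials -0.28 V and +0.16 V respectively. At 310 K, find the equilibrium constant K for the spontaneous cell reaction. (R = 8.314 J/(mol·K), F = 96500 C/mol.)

2 × 10^14

E°_cell = +0.16 − (-0.28) = 0.44 V, with n = 2 electrons transferred.
At equilibrium E = 0, so the Nernst equation gives ln K = nFE°/RT = (2)(96500)(0.44)/((8.314)(310)) = 32.95.
K = e^32.95 = 2 × 10^14.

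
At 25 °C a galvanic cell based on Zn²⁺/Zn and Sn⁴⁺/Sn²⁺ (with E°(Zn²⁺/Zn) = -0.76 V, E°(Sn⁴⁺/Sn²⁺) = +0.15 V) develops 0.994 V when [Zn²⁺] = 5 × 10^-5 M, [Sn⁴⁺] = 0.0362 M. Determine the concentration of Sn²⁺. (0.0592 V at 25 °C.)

From the Nernst equation, log Q = n(E° − E)/0.0592 = 2(0.91 − 0.994)/0.0592 = -2.838, so Q = 0.00145.
With Q = [Zn²⁺]·[Sn²⁺]/[Sn⁴⁺] and the known concentrations, [Sn²⁺] in the numerator gives [Sn²⁺] = 1.1 M.

1.1 M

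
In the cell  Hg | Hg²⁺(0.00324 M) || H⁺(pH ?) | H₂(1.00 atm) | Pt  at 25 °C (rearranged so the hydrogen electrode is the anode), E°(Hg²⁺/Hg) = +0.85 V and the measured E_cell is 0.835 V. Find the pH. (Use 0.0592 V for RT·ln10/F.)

pH = 0.99

E°_cell = 0.85 V and n = 2.
log Q = n(E° − E)/0.0592 = 2×(0.85 − 0.835)/0.0592 = 0.507.
With Q = [H⁺]^2 / ([Hg²⁺]·P(H₂)), solving for [H⁺] gives log[H⁺] = -0.991, so pH = 0.99.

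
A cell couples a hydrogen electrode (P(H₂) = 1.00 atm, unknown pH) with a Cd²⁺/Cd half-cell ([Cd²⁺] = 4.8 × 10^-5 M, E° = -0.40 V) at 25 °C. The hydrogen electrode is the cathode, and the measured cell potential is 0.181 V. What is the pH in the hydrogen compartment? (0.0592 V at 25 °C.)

E°_cell = 0.40 V and n = 2.
log Q = n(E° − E)/0.0592 = 2×(0.40 − 0.181)/0.0592 = 7.399.
With Q = [Cd²⁺]·P(H₂) / [H⁺]^2, solving for [H⁺] gives log[H⁺] = -5.859, so pH = 5.86.

pH = 5.86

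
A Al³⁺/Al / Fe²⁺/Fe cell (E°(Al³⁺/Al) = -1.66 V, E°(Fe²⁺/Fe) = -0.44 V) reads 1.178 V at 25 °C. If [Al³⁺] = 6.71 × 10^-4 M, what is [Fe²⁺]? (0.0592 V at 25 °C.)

From the Nernst equation, log Q = n(E° − E)/0.0592 = 6(1.22 − 1.178)/0.0592 = 4.257, so Q = 1.81 × 10^4.
With Q = [Al³⁺]^2/[Fe²⁺]^3 and the known concentrations, [Fe²⁺]^3 in the denominator gives [Fe²⁺] = 2.9 × 10^-4 M.

2.9 × 10^-4 M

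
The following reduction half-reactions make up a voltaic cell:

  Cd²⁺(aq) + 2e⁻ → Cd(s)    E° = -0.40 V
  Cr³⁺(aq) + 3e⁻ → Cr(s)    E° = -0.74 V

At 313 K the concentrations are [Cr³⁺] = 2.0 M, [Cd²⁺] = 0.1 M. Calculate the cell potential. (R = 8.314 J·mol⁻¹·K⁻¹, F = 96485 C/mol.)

The Cd²⁺/Cd couple has the higher reduction potential and acts as the cathode, so E°_cell = -0.40 − (-0.74) = 0.34 V.
Balancing electrons gives n = 6; the reaction quotient is Q = [Cr³⁺]^2/[Cd²⁺]^3 = 4000.
E = E° − (RT/nF) ln Q = 0.34 − (8.314×313)/(6×96485) × (8.294) = 0.340 − 0.037 = 0.303 V.

0.303 V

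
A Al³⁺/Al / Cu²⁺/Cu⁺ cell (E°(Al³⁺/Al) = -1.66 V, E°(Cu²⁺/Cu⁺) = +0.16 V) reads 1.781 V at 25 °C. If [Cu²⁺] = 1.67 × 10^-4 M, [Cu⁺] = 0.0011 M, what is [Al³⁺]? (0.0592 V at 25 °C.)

From the Nernst equation, log Q = n(E° − E)/0.0592 = 3(1.82 − 1.781)/0.0592 = 1.976, so Q = 94.7.
With Q = [Al³⁺]·[Cu⁺]^3/[Cu²⁺]^3 and the known concentrations, [Al³⁺] in the numerator gives [Al³⁺] = 0.33 M.

0.33 M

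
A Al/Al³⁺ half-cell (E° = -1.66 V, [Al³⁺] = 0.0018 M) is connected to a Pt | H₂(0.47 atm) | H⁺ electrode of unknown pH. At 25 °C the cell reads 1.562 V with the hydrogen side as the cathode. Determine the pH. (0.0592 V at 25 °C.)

pH = 2.73

E°_cell = 1.66 V and n = 6.
log Q = n(E° − E)/0.0592 = 6×(1.66 − 1.562)/0.0592 = 9.932.
With Q = [Al³⁺]^2·P(H₂)^3 / [H⁺]^6, solving for [H⁺] gives log[H⁺] = -2.734, so pH = 2.73.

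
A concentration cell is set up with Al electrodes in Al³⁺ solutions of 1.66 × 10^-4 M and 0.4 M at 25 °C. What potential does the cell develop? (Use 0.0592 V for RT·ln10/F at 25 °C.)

Both half-cells are Al³⁺/Al, so E°_cell = 0. The concentrated side is the cathode; the cell reaction moves Al³⁺ from high to low concentration with n = 3.
Q = [Al³⁺]_dilute/[Al³⁺]_conc = 1.66 × 10^-4/0.4 = 4.15 × 10^-4.
E = 0 − (0.0592/3) log Q = −(0.0592/3)(-3.382) = 0.0667 V.

0.067 V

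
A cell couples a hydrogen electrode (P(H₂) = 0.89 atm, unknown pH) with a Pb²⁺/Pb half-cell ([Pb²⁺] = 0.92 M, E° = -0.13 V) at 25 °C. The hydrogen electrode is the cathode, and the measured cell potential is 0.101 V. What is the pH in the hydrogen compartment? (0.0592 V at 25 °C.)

E°_cell = 0.13 V and n = 2.
log Q = n(E° − E)/0.0592 = 2×(0.13 − 0.101)/0.0592 = 0.980.
With Q = [Pb²⁺]·P(H₂) / [H⁺]^2, solving for [H⁺] gives log[H⁺] = -0.533, so pH = 0.53.

pH = 0.53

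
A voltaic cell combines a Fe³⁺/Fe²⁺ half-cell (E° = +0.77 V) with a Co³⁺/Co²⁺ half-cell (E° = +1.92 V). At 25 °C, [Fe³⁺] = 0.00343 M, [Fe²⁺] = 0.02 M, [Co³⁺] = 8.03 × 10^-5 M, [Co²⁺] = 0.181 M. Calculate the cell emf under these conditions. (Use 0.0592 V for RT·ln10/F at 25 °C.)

0.997 V

The Co³⁺/Co²⁺ couple has the higher reduction potential and acts as the cathode, so E°_cell = +1.92 − (+0.77) = 1.15 V.
Balancing electrons gives n = 1; the reaction quotient is Q = [Fe³⁺]·[Co²⁺]/([Fe²⁺]·[Co³⁺]) = 387.
At 25 °C, E = E° − (0.0592/n) log Q = 1.15 − (0.0592/1)(2.587) = 1.150 − 0.153 = 0.997 V.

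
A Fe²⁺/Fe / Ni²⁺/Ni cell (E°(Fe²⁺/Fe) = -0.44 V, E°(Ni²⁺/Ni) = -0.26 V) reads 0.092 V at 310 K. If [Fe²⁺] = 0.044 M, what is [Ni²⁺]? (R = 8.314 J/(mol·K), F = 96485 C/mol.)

6.1 × 10^-5 M

From the Nernst equation, ln Q = nF(E° − E)/RT = 2×96485×(0.18 − 0.092)/(8.314×310) = 6.589, so Q = 727.
With Q = [Fe²⁺]/[Ni²⁺] and the known concentrations, [Ni²⁺] in the denominator gives [Ni²⁺] = 6.1 × 10^-5 M.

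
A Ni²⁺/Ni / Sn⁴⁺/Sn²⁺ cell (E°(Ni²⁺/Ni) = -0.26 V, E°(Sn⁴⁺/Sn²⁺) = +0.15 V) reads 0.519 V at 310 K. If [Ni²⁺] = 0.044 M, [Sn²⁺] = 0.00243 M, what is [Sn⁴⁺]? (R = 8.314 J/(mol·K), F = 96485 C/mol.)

From the Nernst equation, ln Q = nF(E° − E)/RT = 2×96485×(0.41 − 0.519)/(8.314×310) = -8.161, so Q = 2.86 × 10^-4.
With Q = [Ni²⁺]·[Sn²⁺]/[Sn⁴⁺] and the known concentrations, [Sn⁴⁺] in the denominator gives [Sn⁴⁺] = 0.37 M.

0.37 M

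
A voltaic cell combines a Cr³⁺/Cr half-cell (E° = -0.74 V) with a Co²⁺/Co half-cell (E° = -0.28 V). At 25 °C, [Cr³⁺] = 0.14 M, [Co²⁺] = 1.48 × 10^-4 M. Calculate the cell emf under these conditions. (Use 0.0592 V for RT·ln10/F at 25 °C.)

0.363 V

The Co²⁺/Co couple has the higher reduction potential and acts as the cathode, so E°_cell = -0.28 − (-0.74) = 0.46 V.
Balancing electrons gives n = 6; the reaction quotient is Q = [Cr³⁺]^2/[Co²⁺]^3 = 6.05 × 10^9.
At 25 °C, E = E° − (0.0592/n) log Q = 0.46 − (0.0592/6)(9.781) = 0.460 − 0.097 = 0.363 V.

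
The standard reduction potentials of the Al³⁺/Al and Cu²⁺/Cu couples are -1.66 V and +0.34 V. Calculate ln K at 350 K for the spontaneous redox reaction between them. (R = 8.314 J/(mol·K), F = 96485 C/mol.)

E°_cell = +0.34 − (-1.66) = 2.00 V, with n = 6 electrons transferred.
At equilibrium E = 0, so the Nernst equation gives ln K = nFE°/RT = (6)(96485)(2.00)/((8.314)(350)) = 397.89.

ln K = 397.9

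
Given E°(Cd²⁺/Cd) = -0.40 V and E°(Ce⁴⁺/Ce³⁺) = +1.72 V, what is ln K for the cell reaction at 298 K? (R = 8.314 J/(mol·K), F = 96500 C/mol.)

E°_cell = +1.72 − (-0.40) = 2.12 V, with n = 2 electrons transferred.
At equilibrium E = 0, so the Nernst equation gives ln K = nFE°/RT = (2)(96500)(2.12)/((8.314)(298)) = 165.15.

ln K = 165.1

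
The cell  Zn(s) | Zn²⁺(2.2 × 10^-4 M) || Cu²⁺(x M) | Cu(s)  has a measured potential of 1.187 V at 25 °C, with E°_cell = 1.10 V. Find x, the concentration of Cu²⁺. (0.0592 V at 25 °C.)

From the Nernst equation, log Q = n(E° − E)/0.0592 = 2(1.10 − 1.187)/0.0592 = -2.939, so Q = 0.00115.
With Q = [Zn²⁺]/[Cu²⁺] and the known concentrations, [Cu²⁺] in the denominator gives [Cu²⁺] = 0.19 M.

0.19 M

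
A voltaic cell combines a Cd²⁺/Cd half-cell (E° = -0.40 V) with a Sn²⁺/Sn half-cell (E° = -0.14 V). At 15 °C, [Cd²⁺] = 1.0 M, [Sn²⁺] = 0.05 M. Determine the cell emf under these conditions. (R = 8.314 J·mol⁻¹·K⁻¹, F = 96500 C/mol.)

0.223 V

The Sn²⁺/Sn couple has the higher reduction potential and acts as the cathode, so E°_cell = -0.14 − (-0.40) = 0.26 V.
Balancing electrons gives n = 2; the reaction quotient is Q = [Cd²⁺]/[Sn²⁺] = 20.0.
E = E° − (RT/nF) ln Q = 0.26 − (8.314×288)/(2×96500) × (2.996) = 0.260 − 0.037 = 0.223 V.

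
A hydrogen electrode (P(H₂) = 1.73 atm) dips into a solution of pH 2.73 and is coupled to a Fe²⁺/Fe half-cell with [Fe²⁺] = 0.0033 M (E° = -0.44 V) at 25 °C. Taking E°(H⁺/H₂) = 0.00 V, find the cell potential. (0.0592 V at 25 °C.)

0.34 V

The hydrogen couple is the cathode, so E°_cell = 0.44 V; n = 2.
[H⁺] = 10^(−2.73) = 0.0019 M, and Q = [Fe²⁺]·P(H₂) / [H⁺]^2 = 1650.
E = E° − (0.0592/2) log Q = 0.44 − (0.0592/2)(3.217) = 0.345 V.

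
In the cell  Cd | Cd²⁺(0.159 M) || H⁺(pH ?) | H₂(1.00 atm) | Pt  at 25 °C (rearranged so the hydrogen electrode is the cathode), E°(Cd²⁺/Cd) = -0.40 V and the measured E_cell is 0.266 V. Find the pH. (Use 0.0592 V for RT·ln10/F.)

pH = 2.66

E°_cell = 0.40 V and n = 2.
log Q = n(E° − E)/0.0592 = 2×(0.40 − 0.266)/0.0592 = 4.527.
With Q = [Cd²⁺]·P(H₂) / [H⁺]^2, solving for [H⁺] gives log[H⁺] = -2.663, so pH = 2.66.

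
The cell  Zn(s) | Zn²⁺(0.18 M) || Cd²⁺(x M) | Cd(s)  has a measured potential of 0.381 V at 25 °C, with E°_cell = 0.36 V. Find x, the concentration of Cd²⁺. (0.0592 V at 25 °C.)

From the Nernst equation, log Q = n(E° − E)/0.0592 = 2(0.36 − 0.381)/0.0592 = -0.709, so Q = 0.195.
With Q = [Zn²⁺]/[Cd²⁺] and the known concentrations, [Cd²⁺] in the denominator gives [Cd²⁺] = 0.92 M.

0.92 M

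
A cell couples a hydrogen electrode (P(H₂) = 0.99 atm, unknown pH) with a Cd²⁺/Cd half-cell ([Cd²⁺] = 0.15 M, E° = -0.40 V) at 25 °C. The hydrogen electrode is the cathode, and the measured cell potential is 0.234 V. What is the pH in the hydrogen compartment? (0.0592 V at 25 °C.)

E°_cell = 0.40 V and n = 2.
log Q = n(E° − E)/0.0592 = 2×(0.40 − 0.234)/0.0592 = 5.608.
With Q = [Cd²⁺]·P(H₂) / [H⁺]^2, solving for [H⁺] gives log[H⁺] = -3.218, so pH = 3.22.

pH = 3.22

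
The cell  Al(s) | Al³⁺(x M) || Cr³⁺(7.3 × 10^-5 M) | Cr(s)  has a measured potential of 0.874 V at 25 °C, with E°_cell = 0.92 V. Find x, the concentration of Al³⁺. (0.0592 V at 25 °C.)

0.016 M

From the Nernst equation, log Q = n(E° − E)/0.0592 = 3(0.92 − 0.874)/0.0592 = 2.331, so Q = 214.
With Q = [Al³⁺]/[Cr³⁺] and the known concentrations, [Al³⁺] in the numerator gives [Al³⁺] = 0.016 M.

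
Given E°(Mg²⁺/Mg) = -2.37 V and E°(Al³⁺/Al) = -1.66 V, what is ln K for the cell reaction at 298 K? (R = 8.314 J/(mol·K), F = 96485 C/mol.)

E°_cell = -1.66 − (-2.37) = 0.71 V, with n = 6 electrons transferred.
At equilibrium E = 0, so the Nernst equation gives ln K = nFE°/RT = (6)(96485)(0.71)/((8.314)(298)) = 165.90.

ln K = 165.9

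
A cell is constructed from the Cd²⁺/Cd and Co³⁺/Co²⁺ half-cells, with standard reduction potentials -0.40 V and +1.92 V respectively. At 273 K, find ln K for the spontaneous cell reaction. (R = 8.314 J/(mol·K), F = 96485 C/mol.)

E°_cell = +1.92 − (-0.40) = 2.32 V, with n = 2 electrons transferred.
At equilibrium E = 0, so the Nernst equation gives ln K = nFE°/RT = (2)(96485)(2.32)/((8.314)(273)) = 197.24.

ln K = 197.2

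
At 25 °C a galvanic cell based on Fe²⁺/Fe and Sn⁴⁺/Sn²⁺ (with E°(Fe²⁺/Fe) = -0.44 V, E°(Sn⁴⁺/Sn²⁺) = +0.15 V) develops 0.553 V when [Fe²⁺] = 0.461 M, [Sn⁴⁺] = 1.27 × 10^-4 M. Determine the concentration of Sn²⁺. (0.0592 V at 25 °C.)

0.0049 M

From the Nernst equation, log Q = n(E° − E)/0.0592 = 2(0.59 − 0.553)/0.0592 = 1.250, so Q = 17.8.
With Q = [Fe²⁺]·[Sn²⁺]/[Sn⁴⁺] and the known concentrations, [Sn²⁺] in the numerator gives [Sn²⁺] = 0.0049 M.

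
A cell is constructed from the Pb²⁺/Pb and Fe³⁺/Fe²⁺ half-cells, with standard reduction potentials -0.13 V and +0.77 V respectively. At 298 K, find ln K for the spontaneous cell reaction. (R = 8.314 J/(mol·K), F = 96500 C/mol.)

ln K = 70.1

E°_cell = +0.77 − (-0.13) = 0.90 V, with n = 2 electrons transferred.
At equilibrium E = 0, so the Nernst equation gives ln K = nFE°/RT = (2)(96500)(0.90)/((8.314)(298)) = 70.11.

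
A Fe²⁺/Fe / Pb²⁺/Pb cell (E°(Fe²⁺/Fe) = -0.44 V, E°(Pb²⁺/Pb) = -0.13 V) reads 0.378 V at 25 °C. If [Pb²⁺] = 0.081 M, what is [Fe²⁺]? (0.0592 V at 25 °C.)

From the Nernst equation, log Q = n(E° − E)/0.0592 = 2(0.31 − 0.378)/0.0592 = -2.297, so Q = 0.00504.
With Q = [Fe²⁺]/[Pb²⁺] and the known concentrations, [Fe²⁺] in the numerator gives [Fe²⁺] = 4.1 × 10^-4 M.

4.1 × 10^-4 M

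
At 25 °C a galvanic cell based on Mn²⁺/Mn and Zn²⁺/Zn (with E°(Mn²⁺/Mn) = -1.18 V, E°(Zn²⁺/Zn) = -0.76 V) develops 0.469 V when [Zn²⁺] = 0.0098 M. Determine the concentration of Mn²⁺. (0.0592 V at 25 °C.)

From the Nernst equation, log Q = n(E° − E)/0.0592 = 2(0.42 − 0.469)/0.0592 = -1.655, so Q = 0.0221.
With Q = [Mn²⁺]/[Zn²⁺] and the known concentrations, [Mn²⁺] in the numerator gives [Mn²⁺] = 2.2 × 10^-4 M.

2.2 × 10^-4 M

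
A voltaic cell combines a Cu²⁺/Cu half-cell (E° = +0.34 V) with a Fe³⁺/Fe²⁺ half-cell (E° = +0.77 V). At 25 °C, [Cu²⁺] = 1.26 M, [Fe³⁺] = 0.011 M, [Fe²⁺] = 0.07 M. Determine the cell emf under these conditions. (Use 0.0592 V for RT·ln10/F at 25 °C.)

The Fe³⁺/Fe²⁺ couple has the higher reduction potential and acts as the cathode, so E°_cell = +0.77 − (+0.34) = 0.43 V.
Balancing electrons gives n = 2; the reaction quotient is Q = [Cu²⁺]·[Fe²⁺]^2/[Fe³⁺]^2 = 51.0.
At 25 °C, E = E° − (0.0592/n) log Q = 0.43 − (0.0592/2)(1.708) = 0.430 − 0.051 = 0.379 V.

0.379 V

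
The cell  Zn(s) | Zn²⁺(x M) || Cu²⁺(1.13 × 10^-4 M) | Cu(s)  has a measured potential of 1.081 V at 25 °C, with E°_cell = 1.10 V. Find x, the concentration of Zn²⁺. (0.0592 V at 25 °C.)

From the Nernst equation, log Q = n(E° − E)/0.0592 = 2(1.10 − 1.081)/0.0592 = 0.642, so Q = 4.38.
With Q = [Zn²⁺]/[Cu²⁺] and the known concentrations, [Zn²⁺] in the numerator gives [Zn²⁺] = 5 × 10^-4 M.

5 × 10^-4 M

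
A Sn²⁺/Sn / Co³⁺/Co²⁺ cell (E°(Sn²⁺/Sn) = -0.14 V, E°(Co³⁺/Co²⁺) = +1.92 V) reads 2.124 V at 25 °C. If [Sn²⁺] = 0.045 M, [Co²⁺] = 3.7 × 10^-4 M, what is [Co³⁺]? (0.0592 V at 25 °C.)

9.5 × 10^-4 M

From the Nernst equation, log Q = n(E° − E)/0.0592 = 2(2.06 − 2.124)/0.0592 = -2.162, so Q = 0.00688.
With Q = [Sn²⁺]·[Co²⁺]^2/[Co³⁺]^2 and the known concentrations, [Co³⁺]^2 in the denominator gives [Co³⁺] = 9.5 × 10^-4 M.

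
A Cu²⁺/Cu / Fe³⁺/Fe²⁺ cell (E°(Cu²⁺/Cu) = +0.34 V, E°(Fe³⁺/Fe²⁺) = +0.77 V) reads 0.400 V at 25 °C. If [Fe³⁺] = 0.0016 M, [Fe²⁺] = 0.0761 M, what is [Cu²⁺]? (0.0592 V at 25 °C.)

0.0046 M

From the Nernst equation, log Q = n(E° − E)/0.0592 = 2(0.43 − 0.400)/0.0592 = 1.014, so Q = 10.3.
With Q = [Cu²⁺]·[Fe²⁺]^2/[Fe³⁺]^2 and the known concentrations, [Cu²⁺] in the numerator gives [Cu²⁺] = 0.0046 M.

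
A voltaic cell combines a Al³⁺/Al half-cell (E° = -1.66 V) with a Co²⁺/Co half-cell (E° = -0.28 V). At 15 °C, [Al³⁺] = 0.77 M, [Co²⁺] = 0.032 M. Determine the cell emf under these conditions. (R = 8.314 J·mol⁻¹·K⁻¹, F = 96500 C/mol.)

The Co²⁺/Co couple has the higher reduction potential and acts as the cathode, so E°_cell = -0.28 − (-1.66) = 1.38 V.
Balancing electrons gives n = 6; the reaction quotient is Q = [Al³⁺]^2/[Co²⁺]^3 = 1.81 × 10^4.
E = E° − (RT/nF) ln Q = 1.38 − (8.314×288)/(6×96500) × (9.803) = 1.380 − 0.041 = 1.339 V.

1.34 V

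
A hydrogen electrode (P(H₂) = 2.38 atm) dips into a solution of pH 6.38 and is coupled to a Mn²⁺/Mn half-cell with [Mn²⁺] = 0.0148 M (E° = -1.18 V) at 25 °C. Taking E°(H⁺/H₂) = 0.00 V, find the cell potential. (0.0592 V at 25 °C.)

0.85 V

The hydrogen couple is the cathode, so E°_cell = 1.18 V; n = 2.
[H⁺] = 10^(−6.38) = 4.2 × 10^-7 M, and Q = [Mn²⁺]·P(H₂) / [H⁺]^2 = 2.03 × 10^11.
E = E° − (0.0592/2) log Q = 1.18 − (0.0592/2)(11.307) = 0.845 V.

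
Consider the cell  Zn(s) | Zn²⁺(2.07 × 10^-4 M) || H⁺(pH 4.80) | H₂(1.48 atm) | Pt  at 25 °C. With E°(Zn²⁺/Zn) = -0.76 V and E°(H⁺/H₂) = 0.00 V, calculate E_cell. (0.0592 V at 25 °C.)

0.58 V

The hydrogen couple is the cathode, so E°_cell = 0.76 V; n = 2.
[H⁺] = 10^(−4.80) = 1.6 × 10^-5 M, and Q = [Zn²⁺]·P(H₂) / [H⁺]^2 = 1.22 × 10^6.
E = E° − (0.0592/2) log Q = 0.76 − (0.0592/2)(6.086) = 0.580 V.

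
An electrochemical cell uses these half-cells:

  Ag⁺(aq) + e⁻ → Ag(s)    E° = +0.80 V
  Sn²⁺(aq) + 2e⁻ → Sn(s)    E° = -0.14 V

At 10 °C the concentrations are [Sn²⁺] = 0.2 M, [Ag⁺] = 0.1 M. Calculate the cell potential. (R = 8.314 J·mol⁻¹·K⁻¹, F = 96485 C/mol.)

0.903 V

The Ag⁺/Ag couple has the higher reduction potential and acts as the cathode, so E°_cell = +0.80 − (-0.14) = 0.94 V.
Balancing electrons gives n = 2; the reaction quotient is Q = [Sn²⁺]/[Ag⁺]^2 = 20.0.
E = E° − (RT/nF) ln Q = 0.94 − (8.314×283)/(2×96485) × (2.996) = 0.940 − 0.037 = 0.903 V.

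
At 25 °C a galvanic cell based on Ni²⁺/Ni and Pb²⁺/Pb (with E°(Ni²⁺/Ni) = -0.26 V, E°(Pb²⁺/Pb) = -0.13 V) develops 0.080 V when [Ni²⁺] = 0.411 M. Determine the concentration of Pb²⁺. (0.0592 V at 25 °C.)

From the Nernst equation, log Q = n(E° − E)/0.0592 = 2(0.13 − 0.080)/0.0592 = 1.689, so Q = 48.9.
With Q = [Ni²⁺]/[Pb²⁺] and the known concentrations, [Pb²⁺] in the denominator gives [Pb²⁺] = 0.0084 M.

0.0084 M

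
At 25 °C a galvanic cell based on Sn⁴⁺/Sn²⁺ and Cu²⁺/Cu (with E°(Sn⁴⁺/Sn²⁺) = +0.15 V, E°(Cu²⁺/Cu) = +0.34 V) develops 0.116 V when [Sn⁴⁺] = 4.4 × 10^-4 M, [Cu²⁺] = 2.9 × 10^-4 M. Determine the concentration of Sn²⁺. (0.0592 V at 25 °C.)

0.0048 M

From the Nernst equation, log Q = n(E° − E)/0.0592 = 2(0.19 − 0.116)/0.0592 = 2.500, so Q = 316.
With Q = [Sn⁴⁺]/([Sn²⁺]·[Cu²⁺]) and the known concentrations, [Sn²⁺] in the denominator gives [Sn²⁺] = 0.0048 M.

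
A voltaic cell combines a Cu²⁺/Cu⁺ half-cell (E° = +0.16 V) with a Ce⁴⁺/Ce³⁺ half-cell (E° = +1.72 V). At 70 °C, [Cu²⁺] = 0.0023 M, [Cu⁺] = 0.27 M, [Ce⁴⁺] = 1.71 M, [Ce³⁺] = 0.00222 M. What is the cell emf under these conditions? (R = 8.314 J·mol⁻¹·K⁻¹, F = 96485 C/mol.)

1.90 V

The Ce⁴⁺/Ce³⁺ couple has the higher reduction potential and acts as the cathode, so E°_cell = +1.72 − (+0.16) = 1.56 V.
Balancing electrons gives n = 1; the reaction quotient is Q = [Cu²⁺]·[Ce³⁺]/([Cu⁺]·[Ce⁴⁺]) = 1.11 × 10^-5.
E = E° − (RT/nF) ln Q = 1.56 − (8.314×343)/(1×96485) × (-11.412) = 1.560 + 0.337 = 1.897 V.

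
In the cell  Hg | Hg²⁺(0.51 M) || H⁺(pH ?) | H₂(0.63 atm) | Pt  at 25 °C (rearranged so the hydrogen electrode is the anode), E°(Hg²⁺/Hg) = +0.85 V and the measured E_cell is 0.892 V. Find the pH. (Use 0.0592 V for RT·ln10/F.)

E°_cell = 0.85 V and n = 2.
log Q = n(E° − E)/0.0592 = 2×(0.85 − 0.892)/0.0592 = -1.419.
With Q = [H⁺]^2 / ([Hg²⁺]·P(H₂)), solving for [H⁺] gives log[H⁺] = -0.956, so pH = 0.96.

pH = 0.96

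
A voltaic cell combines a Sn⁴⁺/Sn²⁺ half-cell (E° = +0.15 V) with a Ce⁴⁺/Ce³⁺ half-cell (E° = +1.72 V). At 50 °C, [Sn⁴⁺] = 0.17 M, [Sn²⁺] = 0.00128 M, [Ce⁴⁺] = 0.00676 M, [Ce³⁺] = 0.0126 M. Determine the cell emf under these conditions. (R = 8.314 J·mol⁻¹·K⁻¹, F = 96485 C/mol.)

1.48 V

The Ce⁴⁺/Ce³⁺ couple has the higher reduction potential and acts as the cathode, so E°_cell = +1.72 − (+0.15) = 1.57 V.
Balancing electrons gives n = 2; the reaction quotient is Q = [Sn⁴⁺]·[Ce³⁺]^2/([Sn²⁺]·[Ce⁴⁺]^2) = 461.
E = E° − (RT/nF) ln Q = 1.57 − (8.314×323)/(2×96485) × (6.134) = 1.570 − 0.085 = 1.485 V.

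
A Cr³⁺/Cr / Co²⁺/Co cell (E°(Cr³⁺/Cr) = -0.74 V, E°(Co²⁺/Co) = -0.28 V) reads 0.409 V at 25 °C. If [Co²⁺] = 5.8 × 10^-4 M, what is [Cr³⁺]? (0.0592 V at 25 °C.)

From the Nernst equation, log Q = n(E° − E)/0.0592 = 6(0.46 − 0.409)/0.0592 = 5.169, so Q = 1.48 × 10^5.
With Q = [Cr³⁺]^2/[Co²⁺]^3 and the known concentrations, [Cr³⁺]^2 in the numerator gives [Cr³⁺] = 0.0054 M.

0.0054 M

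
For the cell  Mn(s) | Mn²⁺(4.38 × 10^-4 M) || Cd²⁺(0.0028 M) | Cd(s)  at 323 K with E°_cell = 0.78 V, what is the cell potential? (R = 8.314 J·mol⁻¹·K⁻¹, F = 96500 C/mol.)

0.806 V

Balancing electrons gives n = 2; the reaction quotient is Q = [Mn²⁺]/[Cd²⁺] = 0.156.
E = E° − (RT/nF) ln Q = 0.78 − (8.314×323)/(2×96500) × (-1.855) = 0.780 + 0.026 = 0.806 V.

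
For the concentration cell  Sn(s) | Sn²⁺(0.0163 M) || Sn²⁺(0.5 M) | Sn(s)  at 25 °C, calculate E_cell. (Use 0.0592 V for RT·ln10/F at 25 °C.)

Both half-cells are Sn²⁺/Sn, so E°_cell = 0. The concentrated side is the cathode; the cell reaction moves Sn²⁺ from high to low concentration with n = 2.
Q = [Sn²⁺]_dilute/[Sn²⁺]_conc = 0.0163/0.5 = 0.0326.
E = 0 − (0.0592/2) log Q = −(0.0592/2)(-1.487) = 0.0440 V.

0.044 V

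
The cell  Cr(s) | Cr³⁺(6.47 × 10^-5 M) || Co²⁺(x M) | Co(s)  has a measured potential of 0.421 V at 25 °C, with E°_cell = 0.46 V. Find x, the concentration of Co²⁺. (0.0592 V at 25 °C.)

7.8 × 10^-5 M

From the Nernst equation, log Q = n(E° − E)/0.0592 = 6(0.46 − 0.421)/0.0592 = 3.953, so Q = 8970.
With Q = [Cr³⁺]^2/[Co²⁺]^3 and the known concentrations, [Co²⁺]^3 in the denominator gives [Co²⁺] = 7.8 × 10^-5 M.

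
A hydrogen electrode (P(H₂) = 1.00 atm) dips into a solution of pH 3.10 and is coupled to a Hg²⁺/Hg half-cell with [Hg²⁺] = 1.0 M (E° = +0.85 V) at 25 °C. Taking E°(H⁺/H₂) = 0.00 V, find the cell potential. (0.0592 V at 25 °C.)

1.03 V

The Hg²⁺/Hg couple is the cathode, so E°_cell = 0.85 V; n = 2.
[H⁺] = 10^(−3.10) = 7.9 × 10^-4 M, and Q = [H⁺]^2 / ([Hg²⁺]·P(H₂)) = 6.31 × 10^-7.
E = E° − (0.0592/2) log Q = 0.85 − (0.0592/2)(-6.200) = 1.034 V.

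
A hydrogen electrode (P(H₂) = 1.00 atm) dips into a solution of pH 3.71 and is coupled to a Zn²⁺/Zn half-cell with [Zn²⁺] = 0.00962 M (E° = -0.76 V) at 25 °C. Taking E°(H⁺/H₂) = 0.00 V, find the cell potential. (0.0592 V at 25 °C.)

The hydrogen couple is the cathode, so E°_cell = 0.76 V; n = 2.
[H⁺] = 10^(−3.71) = 1.9 × 10^-4 M, and Q = [Zn²⁺]·P(H₂) / [H⁺]^2 = 2.53 × 10^5.
E = E° − (0.0592/2) log Q = 0.76 − (0.0592/2)(5.403) = 0.600 V.

0.60 V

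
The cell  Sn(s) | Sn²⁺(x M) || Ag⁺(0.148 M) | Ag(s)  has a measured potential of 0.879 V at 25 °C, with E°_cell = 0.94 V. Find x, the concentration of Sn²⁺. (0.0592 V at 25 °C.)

2.5 M

From the Nernst equation, log Q = n(E° − E)/0.0592 = 2(0.94 − 0.879)/0.0592 = 2.061, so Q = 115.
With Q = [Sn²⁺]/[Ag⁺]^2 and the known concentrations, [Sn²⁺] in the numerator gives [Sn²⁺] = 2.5 M.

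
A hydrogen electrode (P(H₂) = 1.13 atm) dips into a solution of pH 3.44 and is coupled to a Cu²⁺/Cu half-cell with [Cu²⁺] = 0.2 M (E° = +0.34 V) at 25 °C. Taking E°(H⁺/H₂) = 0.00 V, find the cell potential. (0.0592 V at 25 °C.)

0.52 V

The Cu²⁺/Cu couple is the cathode, so E°_cell = 0.34 V; n = 2.
[H⁺] = 10^(−3.44) = 3.6 × 10^-4 M, and Q = [H⁺]^2 / ([Cu²⁺]·P(H₂)) = 5.83 × 10^-7.
E = E° − (0.0592/2) log Q = 0.34 − (0.0592/2)(-6.234) = 0.525 V.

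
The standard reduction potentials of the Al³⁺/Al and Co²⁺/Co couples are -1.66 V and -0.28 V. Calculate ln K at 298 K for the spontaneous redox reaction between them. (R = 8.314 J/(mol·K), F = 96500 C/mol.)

ln K = 322.5

E°_cell = -0.28 − (-1.66) = 1.38 V, with n = 6 electrons transferred.
At equilibrium E = 0, so the Nernst equation gives ln K = nFE°/RT = (6)(96500)(1.38)/((8.314)(298)) = 322.50.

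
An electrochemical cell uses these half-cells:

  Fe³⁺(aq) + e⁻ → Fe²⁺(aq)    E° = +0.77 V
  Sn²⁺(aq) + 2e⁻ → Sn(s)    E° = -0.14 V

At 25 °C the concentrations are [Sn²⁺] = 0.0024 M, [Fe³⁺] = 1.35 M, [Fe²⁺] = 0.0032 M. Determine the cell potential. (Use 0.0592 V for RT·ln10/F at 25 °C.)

1.14 V

The Fe³⁺/Fe²⁺ couple has the higher reduction potential and acts as the cathode, so E°_cell = +0.77 − (-0.14) = 0.91 V.
Balancing electrons gives n = 2; the reaction quotient is Q = [Sn²⁺]·[Fe²⁺]^2/[Fe³⁺]^2 = 1.35 × 10^-8.
At 25 °C, E = E° − (0.0592/n) log Q = 0.91 − (0.0592/2)(-7.870) = 0.910 + 0.233 = 1.143 V.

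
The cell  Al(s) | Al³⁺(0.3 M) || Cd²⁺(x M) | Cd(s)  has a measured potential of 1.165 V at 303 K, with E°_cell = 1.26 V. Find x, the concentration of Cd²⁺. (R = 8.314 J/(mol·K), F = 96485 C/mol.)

From the Nernst equation, ln Q = nF(E° − E)/RT = 6×96485×(1.26 − 1.165)/(8.314×303) = 21.831, so Q = 3.03 × 10^9.
With Q = [Al³⁺]^2/[Cd²⁺]^3 and the known concentrations, [Cd²⁺]^3 in the denominator gives [Cd²⁺] = 3.1 × 10^-4 M.

3.1 × 10^-4 M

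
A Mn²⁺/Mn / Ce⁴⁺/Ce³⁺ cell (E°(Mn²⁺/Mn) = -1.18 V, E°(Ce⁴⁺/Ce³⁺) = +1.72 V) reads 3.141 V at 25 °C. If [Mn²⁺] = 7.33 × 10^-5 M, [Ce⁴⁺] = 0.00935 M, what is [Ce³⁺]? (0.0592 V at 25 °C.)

9.3 × 10^-5 M

From the Nernst equation, log Q = n(E° − E)/0.0592 = 2(2.90 − 3.141)/0.0592 = -8.142, so Q = 7.21 × 10^-9.
With Q = [Mn²⁺]·[Ce³⁺]^2/[Ce⁴⁺]^2 and the known concentrations, [Ce³⁺]^2 in the numerator gives [Ce³⁺] = 9.3 × 10^-5 M.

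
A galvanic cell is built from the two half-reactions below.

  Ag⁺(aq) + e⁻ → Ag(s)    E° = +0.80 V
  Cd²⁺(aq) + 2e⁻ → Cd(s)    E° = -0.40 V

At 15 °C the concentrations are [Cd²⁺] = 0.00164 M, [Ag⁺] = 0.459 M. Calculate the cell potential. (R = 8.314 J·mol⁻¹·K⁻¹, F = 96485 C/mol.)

The Ag⁺/Ag couple has the higher reduction potential and acts as the cathode, so E°_cell = +0.80 − (-0.40) = 1.20 V.
Balancing electrons gives n = 2; the reaction quotient is Q = [Cd²⁺]/[Ag⁺]^2 = 0.00778.
E = E° − (RT/nF) ln Q = 1.20 − (8.314×288)/(2×96485) × (-4.856) = 1.200 + 0.060 = 1.260 V.

1.26 V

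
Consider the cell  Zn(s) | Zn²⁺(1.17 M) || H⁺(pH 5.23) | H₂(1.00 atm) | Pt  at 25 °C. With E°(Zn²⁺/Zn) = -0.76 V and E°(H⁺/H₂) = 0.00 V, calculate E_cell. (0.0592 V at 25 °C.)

The hydrogen couple is the cathode, so E°_cell = 0.76 V; n = 2.
[H⁺] = 10^(−5.23) = 5.9 × 10^-6 M, and Q = [Zn²⁺]·P(H₂) / [H⁺]^2 = 3.37 × 10^10.
E = E° − (0.0592/2) log Q = 0.76 − (0.0592/2)(10.528) = 0.448 V.

0.45 V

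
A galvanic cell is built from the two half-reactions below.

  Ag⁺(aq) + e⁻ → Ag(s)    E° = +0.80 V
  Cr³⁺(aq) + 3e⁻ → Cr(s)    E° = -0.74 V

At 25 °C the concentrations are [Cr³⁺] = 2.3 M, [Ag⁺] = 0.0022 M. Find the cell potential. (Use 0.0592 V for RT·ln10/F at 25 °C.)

The Ag⁺/Ag couple has the higher reduction potential and acts as the cathode, so E°_cell = +0.80 − (-0.74) = 1.54 V.
Balancing electrons gives n = 3; the reaction quotient is Q = [Cr³⁺]/[Ag⁺]^3 = 2.16 × 10^8.
At 25 °C, E = E° − (0.0592/n) log Q = 1.54 − (0.0592/3)(8.334) = 1.540 − 0.164 = 1.376 V.

1.38 V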